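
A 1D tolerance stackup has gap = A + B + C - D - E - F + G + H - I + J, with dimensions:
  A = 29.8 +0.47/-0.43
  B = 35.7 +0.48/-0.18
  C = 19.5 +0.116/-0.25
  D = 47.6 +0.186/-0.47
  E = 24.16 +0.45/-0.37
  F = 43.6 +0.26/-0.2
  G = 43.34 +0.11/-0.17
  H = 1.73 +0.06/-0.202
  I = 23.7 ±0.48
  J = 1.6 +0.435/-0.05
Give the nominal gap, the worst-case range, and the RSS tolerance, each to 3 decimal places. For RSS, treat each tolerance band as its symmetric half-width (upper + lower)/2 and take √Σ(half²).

nominal=-7.390 wc=[-10.048,-4.199] rss=1.000

Stack each dimension's contribution:
  +A: nom +29.800 → Σnom=29.800; wc +0.470/-0.430 → slack +0.470/-0.430; half-tol=0.450, Σhalf²=0.202500
  +B: nom +35.700 → Σnom=65.500; wc +0.480/-0.180 → slack +0.950/-0.610; half-tol=0.330, Σhalf²=0.311400
  +C: nom +19.500 → Σnom=85.000; wc +0.116/-0.250 → slack +1.066/-0.860; half-tol=0.183, Σhalf²=0.344889
  -D: nom -47.600 → Σnom=37.400; wc +0.470/-0.186 → slack +1.536/-1.046; half-tol=0.328, Σhalf²=0.452473
  -E: nom -24.160 → Σnom=13.240; wc +0.370/-0.450 → slack +1.906/-1.496; half-tol=0.410, Σhalf²=0.620573
  -F: nom -43.600 → Σnom=-30.360; wc +0.200/-0.260 → slack +2.106/-1.756; half-tol=0.230, Σhalf²=0.673473
  +G: nom +43.340 → Σnom=12.980; wc +0.110/-0.170 → slack +2.216/-1.926; half-tol=0.140, Σhalf²=0.693073
  +H: nom +1.730 → Σnom=14.710; wc +0.060/-0.202 → slack +2.276/-2.128; half-tol=0.131, Σhalf²=0.710234
  -I: nom -23.700 → Σnom=-8.990; wc +0.480/-0.480 → slack +2.756/-2.608; half-tol=0.480, Σhalf²=0.940634
  +J: nom +1.600 → Σnom=-7.390; wc +0.435/-0.050 → slack +3.191/-2.658; half-tol=0.242, Σhalf²=0.999440
Nominal = -7.390. Worst-case = [-7.390 - 2.658, -7.390 + 3.191] = [-10.048, -4.199]. RSS = √0.999440 = 1.000.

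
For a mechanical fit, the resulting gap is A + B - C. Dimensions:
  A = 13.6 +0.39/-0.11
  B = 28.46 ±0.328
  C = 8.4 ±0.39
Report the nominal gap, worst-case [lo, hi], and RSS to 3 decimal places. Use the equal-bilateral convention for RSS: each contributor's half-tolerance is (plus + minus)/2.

Stack each dimension's contribution:
  +A: nom +13.600 → Σnom=13.600; wc +0.390/-0.110 → slack +0.390/-0.110; half-tol=0.250, Σhalf²=0.062500
  +B: nom +28.460 → Σnom=42.060; wc +0.328/-0.328 → slack +0.718/-0.438; half-tol=0.328, Σhalf²=0.170084
  -C: nom -8.400 → Σnom=33.660; wc +0.390/-0.390 → slack +1.108/-0.828; half-tol=0.390, Σhalf²=0.322184
Nominal = 33.660. Worst-case = [33.660 - 0.828, 33.660 + 1.108] = [32.832, 34.768]. RSS = √0.322184 = 0.568.

nominal=33.660 wc=[32.832,34.768] rss=0.568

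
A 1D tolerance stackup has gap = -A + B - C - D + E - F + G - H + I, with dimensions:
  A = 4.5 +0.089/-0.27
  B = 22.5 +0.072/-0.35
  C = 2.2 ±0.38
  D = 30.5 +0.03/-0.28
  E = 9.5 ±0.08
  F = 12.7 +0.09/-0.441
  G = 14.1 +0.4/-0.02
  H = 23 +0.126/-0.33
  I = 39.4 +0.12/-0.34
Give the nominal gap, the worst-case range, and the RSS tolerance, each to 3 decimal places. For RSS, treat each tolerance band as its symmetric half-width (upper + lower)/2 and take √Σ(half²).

Stack each dimension's contribution:
  -A: nom -4.500 → Σnom=-4.500; wc +0.270/-0.089 → slack +0.270/-0.089; half-tol=0.179, Σhalf²=0.032220
  +B: nom +22.500 → Σnom=18.000; wc +0.072/-0.350 → slack +0.342/-0.439; half-tol=0.211, Σhalf²=0.076741
  -C: nom -2.200 → Σnom=15.800; wc +0.380/-0.380 → slack +0.722/-0.819; half-tol=0.380, Σhalf²=0.221141
  -D: nom -30.500 → Σnom=-14.700; wc +0.280/-0.030 → slack +1.002/-0.849; half-tol=0.155, Σhalf²=0.245166
  +E: nom +9.500 → Σnom=-5.200; wc +0.080/-0.080 → slack +1.082/-0.929; half-tol=0.080, Σhalf²=0.251566
  -F: nom -12.700 → Σnom=-17.900; wc +0.441/-0.090 → slack +1.523/-1.019; half-tol=0.266, Σhalf²=0.322057
  +G: nom +14.100 → Σnom=-3.800; wc +0.400/-0.020 → slack +1.923/-1.039; half-tol=0.210, Σhalf²=0.366157
  -H: nom -23.000 → Σnom=-26.800; wc +0.330/-0.126 → slack +2.253/-1.165; half-tol=0.228, Σhalf²=0.418141
  +I: nom +39.400 → Σnom=12.600; wc +0.120/-0.340 → slack +2.373/-1.505; half-tol=0.230, Σhalf²=0.471041
Nominal = 12.600. Worst-case = [12.600 - 1.505, 12.600 + 2.373] = [11.095, 14.973]. RSS = √0.471041 = 0.686.

nominal=12.600 wc=[11.095,14.973] rss=0.686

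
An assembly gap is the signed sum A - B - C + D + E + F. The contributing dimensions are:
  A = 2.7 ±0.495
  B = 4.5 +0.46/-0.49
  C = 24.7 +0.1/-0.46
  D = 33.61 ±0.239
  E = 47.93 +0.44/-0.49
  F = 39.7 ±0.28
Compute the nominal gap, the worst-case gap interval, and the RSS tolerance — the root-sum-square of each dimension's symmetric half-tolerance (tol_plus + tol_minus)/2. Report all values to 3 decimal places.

nominal=94.740 wc=[92.676,97.144] rss=0.949

Stack each dimension's contribution:
  +A: nom +2.700 → Σnom=2.700; wc +0.495/-0.495 → slack +0.495/-0.495; half-tol=0.495, Σhalf²=0.245025
  -B: nom -4.500 → Σnom=-1.800; wc +0.490/-0.460 → slack +0.985/-0.955; half-tol=0.475, Σhalf²=0.470650
  -C: nom -24.700 → Σnom=-26.500; wc +0.460/-0.100 → slack +1.445/-1.055; half-tol=0.280, Σhalf²=0.549050
  +D: nom +33.610 → Σnom=7.110; wc +0.239/-0.239 → slack +1.684/-1.294; half-tol=0.239, Σhalf²=0.606171
  +E: nom +47.930 → Σnom=55.040; wc +0.440/-0.490 → slack +2.124/-1.784; half-tol=0.465, Σhalf²=0.822396
  +F: nom +39.700 → Σnom=94.740; wc +0.280/-0.280 → slack +2.404/-2.064; half-tol=0.280, Σhalf²=0.900796
Nominal = 94.740. Worst-case = [94.740 - 2.064, 94.740 + 2.404] = [92.676, 97.144]. RSS = √0.900796 = 0.949.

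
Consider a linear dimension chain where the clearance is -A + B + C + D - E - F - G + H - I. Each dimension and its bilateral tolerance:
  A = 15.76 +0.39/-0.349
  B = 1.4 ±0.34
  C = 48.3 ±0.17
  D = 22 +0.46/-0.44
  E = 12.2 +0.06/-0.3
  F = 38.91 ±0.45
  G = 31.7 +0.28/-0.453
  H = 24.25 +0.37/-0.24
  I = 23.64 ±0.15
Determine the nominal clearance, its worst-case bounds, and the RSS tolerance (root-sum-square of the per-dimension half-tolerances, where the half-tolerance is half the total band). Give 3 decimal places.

Stack each dimension's contribution:
  -A: nom -15.760 → Σnom=-15.760; wc +0.349/-0.390 → slack +0.349/-0.390; half-tol=0.369, Σhalf²=0.136530
  +B: nom +1.400 → Σnom=-14.360; wc +0.340/-0.340 → slack +0.689/-0.730; half-tol=0.340, Σhalf²=0.252130
  +C: nom +48.300 → Σnom=33.940; wc +0.170/-0.170 → slack +0.859/-0.900; half-tol=0.170, Σhalf²=0.281030
  +D: nom +22.000 → Σnom=55.940; wc +0.460/-0.440 → slack +1.319/-1.340; half-tol=0.450, Σhalf²=0.483530
  -E: nom -12.200 → Σnom=43.740; wc +0.300/-0.060 → slack +1.619/-1.400; half-tol=0.180, Σhalf²=0.515930
  -F: nom -38.910 → Σnom=4.830; wc +0.450/-0.450 → slack +2.069/-1.850; half-tol=0.450, Σhalf²=0.718430
  -G: nom -31.700 → Σnom=-26.870; wc +0.453/-0.280 → slack +2.522/-2.130; half-tol=0.367, Σhalf²=0.852753
  +H: nom +24.250 → Σnom=-2.620; wc +0.370/-0.240 → slack +2.892/-2.370; half-tol=0.305, Σhalf²=0.945778
  -I: nom -23.640 → Σnom=-26.260; wc +0.150/-0.150 → slack +3.042/-2.520; half-tol=0.150, Σhalf²=0.968278
Nominal = -26.260. Worst-case = [-26.260 - 2.520, -26.260 + 3.042] = [-28.780, -23.218]. RSS = √0.968278 = 0.984.

nominal=-26.260 wc=[-28.780,-23.218] rss=0.984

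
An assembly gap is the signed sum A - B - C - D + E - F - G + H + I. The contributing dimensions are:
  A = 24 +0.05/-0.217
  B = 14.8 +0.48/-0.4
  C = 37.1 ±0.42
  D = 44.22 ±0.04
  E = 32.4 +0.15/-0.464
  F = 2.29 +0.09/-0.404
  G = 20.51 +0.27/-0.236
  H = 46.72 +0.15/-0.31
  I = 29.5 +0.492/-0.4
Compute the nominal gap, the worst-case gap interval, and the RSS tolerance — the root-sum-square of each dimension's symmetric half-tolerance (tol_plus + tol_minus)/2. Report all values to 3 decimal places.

nominal=13.700 wc=[11.009,16.042] rss=0.928

Stack each dimension's contribution:
  +A: nom +24.000 → Σnom=24.000; wc +0.050/-0.217 → slack +0.050/-0.217; half-tol=0.134, Σhalf²=0.017822
  -B: nom -14.800 → Σnom=9.200; wc +0.400/-0.480 → slack +0.450/-0.697; half-tol=0.440, Σhalf²=0.211422
  -C: nom -37.100 → Σnom=-27.900; wc +0.420/-0.420 → slack +0.870/-1.117; half-tol=0.420, Σhalf²=0.387822
  -D: nom -44.220 → Σnom=-72.120; wc +0.040/-0.040 → slack +0.910/-1.157; half-tol=0.040, Σhalf²=0.389422
  +E: nom +32.400 → Σnom=-39.720; wc +0.150/-0.464 → slack +1.060/-1.621; half-tol=0.307, Σhalf²=0.483671
  -F: nom -2.290 → Σnom=-42.010; wc +0.404/-0.090 → slack +1.464/-1.711; half-tol=0.247, Σhalf²=0.544680
  -G: nom -20.510 → Σnom=-62.520; wc +0.236/-0.270 → slack +1.700/-1.981; half-tol=0.253, Σhalf²=0.608689
  +H: nom +46.720 → Σnom=-15.800; wc +0.150/-0.310 → slack +1.850/-2.291; half-tol=0.230, Σhalf²=0.661589
  +I: nom +29.500 → Σnom=13.700; wc +0.492/-0.400 → slack +2.342/-2.691; half-tol=0.446, Σhalf²=0.860505
Nominal = 13.700. Worst-case = [13.700 - 2.691, 13.700 + 2.342] = [11.009, 16.042]. RSS = √0.860505 = 0.928.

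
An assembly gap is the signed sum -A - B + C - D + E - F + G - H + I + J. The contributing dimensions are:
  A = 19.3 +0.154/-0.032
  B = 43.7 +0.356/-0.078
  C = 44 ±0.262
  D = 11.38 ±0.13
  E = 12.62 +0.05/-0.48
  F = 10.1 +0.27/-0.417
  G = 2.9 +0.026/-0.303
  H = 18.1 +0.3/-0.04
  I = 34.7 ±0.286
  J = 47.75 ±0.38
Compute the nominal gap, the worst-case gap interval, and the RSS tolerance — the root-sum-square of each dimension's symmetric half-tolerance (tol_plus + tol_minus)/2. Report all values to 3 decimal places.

nominal=39.390 wc=[36.469,41.091] rss=0.782

Stack each dimension's contribution:
  -A: nom -19.300 → Σnom=-19.300; wc +0.032/-0.154 → slack +0.032/-0.154; half-tol=0.093, Σhalf²=0.008649
  -B: nom -43.700 → Σnom=-63.000; wc +0.078/-0.356 → slack +0.110/-0.510; half-tol=0.217, Σhalf²=0.055738
  +C: nom +44.000 → Σnom=-19.000; wc +0.262/-0.262 → slack +0.372/-0.772; half-tol=0.262, Σhalf²=0.124382
  -D: nom -11.380 → Σnom=-30.380; wc +0.130/-0.130 → slack +0.502/-0.902; half-tol=0.130, Σhalf²=0.141282
  +E: nom +12.620 → Σnom=-17.760; wc +0.050/-0.480 → slack +0.552/-1.382; half-tol=0.265, Σhalf²=0.211507
  -F: nom -10.100 → Σnom=-27.860; wc +0.417/-0.270 → slack +0.969/-1.652; half-tol=0.344, Σhalf²=0.329499
  +G: nom +2.900 → Σnom=-24.960; wc +0.026/-0.303 → slack +0.995/-1.955; half-tol=0.165, Σhalf²=0.356560
  -H: nom -18.100 → Σnom=-43.060; wc +0.040/-0.300 → slack +1.035/-2.255; half-tol=0.170, Σhalf²=0.385460
  +I: nom +34.700 → Σnom=-8.360; wc +0.286/-0.286 → slack +1.321/-2.541; half-tol=0.286, Σhalf²=0.467255
  +J: nom +47.750 → Σnom=39.390; wc +0.380/-0.380 → slack +1.701/-2.921; half-tol=0.380, Σhalf²=0.611656
Nominal = 39.390. Worst-case = [39.390 - 2.921, 39.390 + 1.701] = [36.469, 41.091]. RSS = √0.611656 = 0.782.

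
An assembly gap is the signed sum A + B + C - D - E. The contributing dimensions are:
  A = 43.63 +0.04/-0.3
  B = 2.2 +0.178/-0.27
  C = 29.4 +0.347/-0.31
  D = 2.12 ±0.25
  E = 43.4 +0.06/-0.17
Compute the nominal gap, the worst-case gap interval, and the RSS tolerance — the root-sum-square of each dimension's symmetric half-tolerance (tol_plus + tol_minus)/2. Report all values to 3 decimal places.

nominal=29.710 wc=[28.520,30.695] rss=0.513

Stack each dimension's contribution:
  +A: nom +43.630 → Σnom=43.630; wc +0.040/-0.300 → slack +0.040/-0.300; half-tol=0.170, Σhalf²=0.028900
  +B: nom +2.200 → Σnom=45.830; wc +0.178/-0.270 → slack +0.218/-0.570; half-tol=0.224, Σhalf²=0.079076
  +C: nom +29.400 → Σnom=75.230; wc +0.347/-0.310 → slack +0.565/-0.880; half-tol=0.329, Σhalf²=0.186988
  -D: nom -2.120 → Σnom=73.110; wc +0.250/-0.250 → slack +0.815/-1.130; half-tol=0.250, Σhalf²=0.249488
  -E: nom -43.400 → Σnom=29.710; wc +0.170/-0.060 → slack +0.985/-1.190; half-tol=0.115, Σhalf²=0.262713
Nominal = 29.710. Worst-case = [29.710 - 1.190, 29.710 + 0.985] = [28.520, 30.695]. RSS = √0.262713 = 0.513.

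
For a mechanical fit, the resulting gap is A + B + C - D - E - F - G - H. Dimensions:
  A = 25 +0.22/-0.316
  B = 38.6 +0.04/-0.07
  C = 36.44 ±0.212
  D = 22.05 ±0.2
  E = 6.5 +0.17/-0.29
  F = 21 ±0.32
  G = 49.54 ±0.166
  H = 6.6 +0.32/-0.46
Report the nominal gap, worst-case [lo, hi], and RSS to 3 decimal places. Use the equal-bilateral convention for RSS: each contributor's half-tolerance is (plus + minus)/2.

Stack each dimension's contribution:
  +A: nom +25.000 → Σnom=25.000; wc +0.220/-0.316 → slack +0.220/-0.316; half-tol=0.268, Σhalf²=0.071824
  +B: nom +38.600 → Σnom=63.600; wc +0.040/-0.070 → slack +0.260/-0.386; half-tol=0.055, Σhalf²=0.074849
  +C: nom +36.440 → Σnom=100.040; wc +0.212/-0.212 → slack +0.472/-0.598; half-tol=0.212, Σhalf²=0.119793
  -D: nom -22.050 → Σnom=77.990; wc +0.200/-0.200 → slack +0.672/-0.798; half-tol=0.200, Σhalf²=0.159793
  -E: nom -6.500 → Σnom=71.490; wc +0.290/-0.170 → slack +0.962/-0.968; half-tol=0.230, Σhalf²=0.212693
  -F: nom -21.000 → Σnom=50.490; wc +0.320/-0.320 → slack +1.282/-1.288; half-tol=0.320, Σhalf²=0.315093
  -G: nom -49.540 → Σnom=0.950; wc +0.166/-0.166 → slack +1.448/-1.454; half-tol=0.166, Σhalf²=0.342649
  -H: nom -6.600 → Σnom=-5.650; wc +0.460/-0.320 → slack +1.908/-1.774; half-tol=0.390, Σhalf²=0.494749
Nominal = -5.650. Worst-case = [-5.650 - 1.774, -5.650 + 1.908] = [-7.424, -3.742]. RSS = √0.494749 = 0.703.

nominal=-5.650 wc=[-7.424,-3.742] rss=0.703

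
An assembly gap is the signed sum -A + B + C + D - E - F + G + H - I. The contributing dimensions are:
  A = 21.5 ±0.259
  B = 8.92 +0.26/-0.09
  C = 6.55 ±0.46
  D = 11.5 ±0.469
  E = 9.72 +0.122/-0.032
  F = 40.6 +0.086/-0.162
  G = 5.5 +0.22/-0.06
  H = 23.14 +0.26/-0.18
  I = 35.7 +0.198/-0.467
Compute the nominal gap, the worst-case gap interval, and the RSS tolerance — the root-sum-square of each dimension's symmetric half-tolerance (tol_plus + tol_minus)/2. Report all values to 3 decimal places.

nominal=-51.910 wc=[-53.834,-49.321] rss=0.854

Stack each dimension's contribution:
  -A: nom -21.500 → Σnom=-21.500; wc +0.259/-0.259 → slack +0.259/-0.259; half-tol=0.259, Σhalf²=0.067081
  +B: nom +8.920 → Σnom=-12.580; wc +0.260/-0.090 → slack +0.519/-0.349; half-tol=0.175, Σhalf²=0.097706
  +C: nom +6.550 → Σnom=-6.030; wc +0.460/-0.460 → slack +0.979/-0.809; half-tol=0.460, Σhalf²=0.309306
  +D: nom +11.500 → Σnom=5.470; wc +0.469/-0.469 → slack +1.448/-1.278; half-tol=0.469, Σhalf²=0.529267
  -E: nom -9.720 → Σnom=-4.250; wc +0.032/-0.122 → slack +1.480/-1.400; half-tol=0.077, Σhalf²=0.535196
  -F: nom -40.600 → Σnom=-44.850; wc +0.162/-0.086 → slack +1.642/-1.486; half-tol=0.124, Σhalf²=0.550572
  +G: nom +5.500 → Σnom=-39.350; wc +0.220/-0.060 → slack +1.862/-1.546; half-tol=0.140, Σhalf²=0.570172
  +H: nom +23.140 → Σnom=-16.210; wc +0.260/-0.180 → slack +2.122/-1.726; half-tol=0.220, Σhalf²=0.618572
  -I: nom -35.700 → Σnom=-51.910; wc +0.467/-0.198 → slack +2.589/-1.924; half-tol=0.333, Σhalf²=0.729128
Nominal = -51.910. Worst-case = [-51.910 - 1.924, -51.910 + 2.589] = [-53.834, -49.321]. RSS = √0.729128 = 0.854.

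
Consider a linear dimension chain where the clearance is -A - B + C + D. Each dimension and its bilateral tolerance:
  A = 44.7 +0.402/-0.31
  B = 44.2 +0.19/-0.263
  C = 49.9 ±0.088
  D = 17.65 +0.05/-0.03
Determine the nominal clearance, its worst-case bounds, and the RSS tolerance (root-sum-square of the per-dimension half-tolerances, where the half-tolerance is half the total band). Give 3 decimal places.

nominal=-21.350 wc=[-22.060,-20.639] rss=0.433

Stack each dimension's contribution:
  -A: nom -44.700 → Σnom=-44.700; wc +0.310/-0.402 → slack +0.310/-0.402; half-tol=0.356, Σhalf²=0.126736
  -B: nom -44.200 → Σnom=-88.900; wc +0.263/-0.190 → slack +0.573/-0.592; half-tol=0.227, Σhalf²=0.178038
  +C: nom +49.900 → Σnom=-39.000; wc +0.088/-0.088 → slack +0.661/-0.680; half-tol=0.088, Σhalf²=0.185782
  +D: nom +17.650 → Σnom=-21.350; wc +0.050/-0.030 → slack +0.711/-0.710; half-tol=0.040, Σhalf²=0.187382
Nominal = -21.350. Worst-case = [-21.350 - 0.710, -21.350 + 0.711] = [-22.060, -20.639]. RSS = √0.187382 = 0.433.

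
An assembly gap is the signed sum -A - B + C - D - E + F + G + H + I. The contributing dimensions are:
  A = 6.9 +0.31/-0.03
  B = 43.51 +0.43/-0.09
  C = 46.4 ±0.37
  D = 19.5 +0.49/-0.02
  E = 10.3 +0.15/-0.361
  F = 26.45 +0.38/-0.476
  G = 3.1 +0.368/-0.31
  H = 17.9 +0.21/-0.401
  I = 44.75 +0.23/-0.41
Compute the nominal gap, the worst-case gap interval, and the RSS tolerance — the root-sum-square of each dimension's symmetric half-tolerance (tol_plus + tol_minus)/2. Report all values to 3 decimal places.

Stack each dimension's contribution:
  -A: nom -6.900 → Σnom=-6.900; wc +0.030/-0.310 → slack +0.030/-0.310; half-tol=0.170, Σhalf²=0.028900
  -B: nom -43.510 → Σnom=-50.410; wc +0.090/-0.430 → slack +0.120/-0.740; half-tol=0.260, Σhalf²=0.096500
  +C: nom +46.400 → Σnom=-4.010; wc +0.370/-0.370 → slack +0.490/-1.110; half-tol=0.370, Σhalf²=0.233400
  -D: nom -19.500 → Σnom=-23.510; wc +0.020/-0.490 → slack +0.510/-1.600; half-tol=0.255, Σhalf²=0.298425
  -E: nom -10.300 → Σnom=-33.810; wc +0.361/-0.150 → slack +0.871/-1.750; half-tol=0.256, Σhalf²=0.363705
  +F: nom +26.450 → Σnom=-7.360; wc +0.380/-0.476 → slack +1.251/-2.226; half-tol=0.428, Σhalf²=0.546889
  +G: nom +3.100 → Σnom=-4.260; wc +0.368/-0.310 → slack +1.619/-2.536; half-tol=0.339, Σhalf²=0.661810
  +H: nom +17.900 → Σnom=13.640; wc +0.210/-0.401 → slack +1.829/-2.937; half-tol=0.305, Σhalf²=0.755140
  +I: nom +44.750 → Σnom=58.390; wc +0.230/-0.410 → slack +2.059/-3.347; half-tol=0.320, Σhalf²=0.857540
Nominal = 58.390. Worst-case = [58.390 - 3.347, 58.390 + 2.059] = [55.043, 60.449]. RSS = √0.857540 = 0.926.

nominal=58.390 wc=[55.043,60.449] rss=0.926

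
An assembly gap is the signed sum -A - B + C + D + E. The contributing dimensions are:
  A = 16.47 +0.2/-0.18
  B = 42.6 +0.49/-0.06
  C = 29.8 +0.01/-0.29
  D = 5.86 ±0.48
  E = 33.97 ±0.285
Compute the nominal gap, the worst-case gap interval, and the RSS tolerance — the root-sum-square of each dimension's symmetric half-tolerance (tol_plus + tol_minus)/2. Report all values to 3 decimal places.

Stack each dimension's contribution:
  -A: nom -16.470 → Σnom=-16.470; wc +0.180/-0.200 → slack +0.180/-0.200; half-tol=0.190, Σhalf²=0.036100
  -B: nom -42.600 → Σnom=-59.070; wc +0.060/-0.490 → slack +0.240/-0.690; half-tol=0.275, Σhalf²=0.111725
  +C: nom +29.800 → Σnom=-29.270; wc +0.010/-0.290 → slack +0.250/-0.980; half-tol=0.150, Σhalf²=0.134225
  +D: nom +5.860 → Σnom=-23.410; wc +0.480/-0.480 → slack +0.730/-1.460; half-tol=0.480, Σhalf²=0.364625
  +E: nom +33.970 → Σnom=10.560; wc +0.285/-0.285 → slack +1.015/-1.745; half-tol=0.285, Σhalf²=0.445850
Nominal = 10.560. Worst-case = [10.560 - 1.745, 10.560 + 1.015] = [8.815, 11.575]. RSS = √0.445850 = 0.668.

nominal=10.560 wc=[8.815,11.575] rss=0.668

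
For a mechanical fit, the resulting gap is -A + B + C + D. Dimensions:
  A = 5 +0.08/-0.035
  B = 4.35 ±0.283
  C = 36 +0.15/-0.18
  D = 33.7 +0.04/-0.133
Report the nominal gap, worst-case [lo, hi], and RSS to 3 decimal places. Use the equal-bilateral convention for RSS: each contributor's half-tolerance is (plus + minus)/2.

Stack each dimension's contribution:
  -A: nom -5.000 → Σnom=-5.000; wc +0.035/-0.080 → slack +0.035/-0.080; half-tol=0.058, Σhalf²=0.003306
  +B: nom +4.350 → Σnom=-0.650; wc +0.283/-0.283 → slack +0.318/-0.363; half-tol=0.283, Σhalf²=0.083395
  +C: nom +36.000 → Σnom=35.350; wc +0.150/-0.180 → slack +0.468/-0.543; half-tol=0.165, Σhalf²=0.110620
  +D: nom +33.700 → Σnom=69.050; wc +0.040/-0.133 → slack +0.508/-0.676; half-tol=0.087, Σhalf²=0.118102
Nominal = 69.050. Worst-case = [69.050 - 0.676, 69.050 + 0.508] = [68.374, 69.558]. RSS = √0.118102 = 0.344.

nominal=69.050 wc=[68.374,69.558] rss=0.344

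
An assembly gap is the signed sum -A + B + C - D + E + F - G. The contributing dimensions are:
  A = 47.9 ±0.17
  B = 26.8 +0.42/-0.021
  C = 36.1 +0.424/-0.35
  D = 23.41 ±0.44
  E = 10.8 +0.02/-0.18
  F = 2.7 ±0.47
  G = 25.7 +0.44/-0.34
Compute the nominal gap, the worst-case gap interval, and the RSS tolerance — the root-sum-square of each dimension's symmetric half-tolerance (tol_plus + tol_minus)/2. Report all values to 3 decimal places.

Stack each dimension's contribution:
  -A: nom -47.900 → Σnom=-47.900; wc +0.170/-0.170 → slack +0.170/-0.170; half-tol=0.170, Σhalf²=0.028900
  +B: nom +26.800 → Σnom=-21.100; wc +0.420/-0.021 → slack +0.590/-0.191; half-tol=0.221, Σhalf²=0.077520
  +C: nom +36.100 → Σnom=15.000; wc +0.424/-0.350 → slack +1.014/-0.541; half-tol=0.387, Σhalf²=0.227289
  -D: nom -23.410 → Σnom=-8.410; wc +0.440/-0.440 → slack +1.454/-0.981; half-tol=0.440, Σhalf²=0.420889
  +E: nom +10.800 → Σnom=2.390; wc +0.020/-0.180 → slack +1.474/-1.161; half-tol=0.100, Σhalf²=0.430889
  +F: nom +2.700 → Σnom=5.090; wc +0.470/-0.470 → slack +1.944/-1.631; half-tol=0.470, Σhalf²=0.651789
  -G: nom -25.700 → Σnom=-20.610; wc +0.340/-0.440 → slack +2.284/-2.071; half-tol=0.390, Σhalf²=0.803889
Nominal = -20.610. Worst-case = [-20.610 - 2.071, -20.610 + 2.284] = [-22.681, -18.326]. RSS = √0.803889 = 0.897.

nominal=-20.610 wc=[-22.681,-18.326] rss=0.897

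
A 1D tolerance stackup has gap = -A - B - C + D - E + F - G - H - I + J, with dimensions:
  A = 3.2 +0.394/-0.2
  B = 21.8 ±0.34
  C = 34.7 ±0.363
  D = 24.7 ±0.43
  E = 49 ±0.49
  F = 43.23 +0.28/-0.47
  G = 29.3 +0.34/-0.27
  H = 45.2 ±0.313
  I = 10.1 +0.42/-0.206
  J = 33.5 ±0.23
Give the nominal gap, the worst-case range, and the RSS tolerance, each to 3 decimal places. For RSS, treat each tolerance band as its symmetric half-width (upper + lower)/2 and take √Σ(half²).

Stack each dimension's contribution:
  -A: nom -3.200 → Σnom=-3.200; wc +0.200/-0.394 → slack +0.200/-0.394; half-tol=0.297, Σhalf²=0.088209
  -B: nom -21.800 → Σnom=-25.000; wc +0.340/-0.340 → slack +0.540/-0.734; half-tol=0.340, Σhalf²=0.203809
  -C: nom -34.700 → Σnom=-59.700; wc +0.363/-0.363 → slack +0.903/-1.097; half-tol=0.363, Σhalf²=0.335578
  +D: nom +24.700 → Σnom=-35.000; wc +0.430/-0.430 → slack +1.333/-1.527; half-tol=0.430, Σhalf²=0.520478
  -E: nom -49.000 → Σnom=-84.000; wc +0.490/-0.490 → slack +1.823/-2.017; half-tol=0.490, Σhalf²=0.760578
  +F: nom +43.230 → Σnom=-40.770; wc +0.280/-0.470 → slack +2.103/-2.487; half-tol=0.375, Σhalf²=0.901203
  -G: nom -29.300 → Σnom=-70.070; wc +0.270/-0.340 → slack +2.373/-2.827; half-tol=0.305, Σhalf²=0.994228
  -H: nom -45.200 → Σnom=-115.270; wc +0.313/-0.313 → slack +2.686/-3.140; half-tol=0.313, Σhalf²=1.092197
  -I: nom -10.100 → Σnom=-125.370; wc +0.206/-0.420 → slack +2.892/-3.560; half-tol=0.313, Σhalf²=1.190166
  +J: nom +33.500 → Σnom=-91.870; wc +0.230/-0.230 → slack +3.122/-3.790; half-tol=0.230, Σhalf²=1.243066
Nominal = -91.870. Worst-case = [-91.870 - 3.790, -91.870 + 3.122] = [-95.660, -88.748]. RSS = √1.243066 = 1.115.

nominal=-91.870 wc=[-95.660,-88.748] rss=1.115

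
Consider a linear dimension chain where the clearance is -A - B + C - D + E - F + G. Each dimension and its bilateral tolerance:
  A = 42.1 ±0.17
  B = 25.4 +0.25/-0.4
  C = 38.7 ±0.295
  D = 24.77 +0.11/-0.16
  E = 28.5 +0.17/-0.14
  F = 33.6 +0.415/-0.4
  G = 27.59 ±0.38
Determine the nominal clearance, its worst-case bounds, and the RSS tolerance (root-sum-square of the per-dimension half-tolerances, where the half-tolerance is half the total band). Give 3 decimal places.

Stack each dimension's contribution:
  -A: nom -42.100 → Σnom=-42.100; wc +0.170/-0.170 → slack +0.170/-0.170; half-tol=0.170, Σhalf²=0.028900
  -B: nom -25.400 → Σnom=-67.500; wc +0.400/-0.250 → slack +0.570/-0.420; half-tol=0.325, Σhalf²=0.134525
  +C: nom +38.700 → Σnom=-28.800; wc +0.295/-0.295 → slack +0.865/-0.715; half-tol=0.295, Σhalf²=0.221550
  -D: nom -24.770 → Σnom=-53.570; wc +0.160/-0.110 → slack +1.025/-0.825; half-tol=0.135, Σhalf²=0.239775
  +E: nom +28.500 → Σnom=-25.070; wc +0.170/-0.140 → slack +1.195/-0.965; half-tol=0.155, Σhalf²=0.263800
  -F: nom -33.600 → Σnom=-58.670; wc +0.400/-0.415 → slack +1.595/-1.380; half-tol=0.407, Σhalf²=0.429856
  +G: nom +27.590 → Σnom=-31.080; wc +0.380/-0.380 → slack +1.975/-1.760; half-tol=0.380, Σhalf²=0.574256
Nominal = -31.080. Worst-case = [-31.080 - 1.760, -31.080 + 1.975] = [-32.840, -29.105]. RSS = √0.574256 = 0.758.

nominal=-31.080 wc=[-32.840,-29.105] rss=0.758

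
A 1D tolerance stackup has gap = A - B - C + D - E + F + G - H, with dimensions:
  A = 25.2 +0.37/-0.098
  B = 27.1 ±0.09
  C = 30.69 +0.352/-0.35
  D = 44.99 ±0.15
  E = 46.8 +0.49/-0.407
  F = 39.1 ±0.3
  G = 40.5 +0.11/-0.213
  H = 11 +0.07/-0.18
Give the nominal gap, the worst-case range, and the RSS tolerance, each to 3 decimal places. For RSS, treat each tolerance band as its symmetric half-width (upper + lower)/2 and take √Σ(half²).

Stack each dimension's contribution:
  +A: nom +25.200 → Σnom=25.200; wc +0.370/-0.098 → slack +0.370/-0.098; half-tol=0.234, Σhalf²=0.054756
  -B: nom -27.100 → Σnom=-1.900; wc +0.090/-0.090 → slack +0.460/-0.188; half-tol=0.090, Σhalf²=0.062856
  -C: nom -30.690 → Σnom=-32.590; wc +0.350/-0.352 → slack +0.810/-0.540; half-tol=0.351, Σhalf²=0.186057
  +D: nom +44.990 → Σnom=12.400; wc +0.150/-0.150 → slack +0.960/-0.690; half-tol=0.150, Σhalf²=0.208557
  -E: nom -46.800 → Σnom=-34.400; wc +0.407/-0.490 → slack +1.367/-1.180; half-tol=0.449, Σhalf²=0.409709
  +F: nom +39.100 → Σnom=4.700; wc +0.300/-0.300 → slack +1.667/-1.480; half-tol=0.300, Σhalf²=0.499709
  +G: nom +40.500 → Σnom=45.200; wc +0.110/-0.213 → slack +1.777/-1.693; half-tol=0.162, Σhalf²=0.525791
  -H: nom -11.000 → Σnom=34.200; wc +0.180/-0.070 → slack +1.957/-1.763; half-tol=0.125, Σhalf²=0.541416
Nominal = 34.200. Worst-case = [34.200 - 1.763, 34.200 + 1.957] = [32.437, 36.157]. RSS = √0.541416 = 0.736.

nominal=34.200 wc=[32.437,36.157] rss=0.736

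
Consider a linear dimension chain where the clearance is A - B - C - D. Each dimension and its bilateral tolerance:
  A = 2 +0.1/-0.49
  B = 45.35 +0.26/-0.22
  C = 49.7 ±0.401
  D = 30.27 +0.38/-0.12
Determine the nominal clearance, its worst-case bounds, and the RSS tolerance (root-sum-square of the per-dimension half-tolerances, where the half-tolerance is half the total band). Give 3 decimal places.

Stack each dimension's contribution:
  +A: nom +2.000 → Σnom=2.000; wc +0.100/-0.490 → slack +0.100/-0.490; half-tol=0.295, Σhalf²=0.087025
  -B: nom -45.350 → Σnom=-43.350; wc +0.220/-0.260 → slack +0.320/-0.750; half-tol=0.240, Σhalf²=0.144625
  -C: nom -49.700 → Σnom=-93.050; wc +0.401/-0.401 → slack +0.721/-1.151; half-tol=0.401, Σhalf²=0.305426
  -D: nom -30.270 → Σnom=-123.320; wc +0.120/-0.380 → slack +0.841/-1.531; half-tol=0.250, Σhalf²=0.367926
Nominal = -123.320. Worst-case = [-123.320 - 1.531, -123.320 + 0.841] = [-124.851, -122.479]. RSS = √0.367926 = 0.607.

nominal=-123.320 wc=[-124.851,-122.479] rss=0.607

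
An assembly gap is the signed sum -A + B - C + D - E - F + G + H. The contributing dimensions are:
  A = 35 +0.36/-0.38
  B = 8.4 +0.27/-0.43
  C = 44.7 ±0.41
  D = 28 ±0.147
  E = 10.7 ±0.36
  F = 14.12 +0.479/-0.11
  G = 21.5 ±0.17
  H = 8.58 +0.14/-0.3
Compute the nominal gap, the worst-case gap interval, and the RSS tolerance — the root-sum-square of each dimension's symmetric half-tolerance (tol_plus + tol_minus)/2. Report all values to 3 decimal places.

nominal=-38.040 wc=[-40.696,-36.053] rss=0.862

Stack each dimension's contribution:
  -A: nom -35.000 → Σnom=-35.000; wc +0.380/-0.360 → slack +0.380/-0.360; half-tol=0.370, Σhalf²=0.136900
  +B: nom +8.400 → Σnom=-26.600; wc +0.270/-0.430 → slack +0.650/-0.790; half-tol=0.350, Σhalf²=0.259400
  -C: nom -44.700 → Σnom=-71.300; wc +0.410/-0.410 → slack +1.060/-1.200; half-tol=0.410, Σhalf²=0.427500
  +D: nom +28.000 → Σnom=-43.300; wc +0.147/-0.147 → slack +1.207/-1.347; half-tol=0.147, Σhalf²=0.449109
  -E: nom -10.700 → Σnom=-54.000; wc +0.360/-0.360 → slack +1.567/-1.707; half-tol=0.360, Σhalf²=0.578709
  -F: nom -14.120 → Σnom=-68.120; wc +0.110/-0.479 → slack +1.677/-2.186; half-tol=0.294, Σhalf²=0.665439
  +G: nom +21.500 → Σnom=-46.620; wc +0.170/-0.170 → slack +1.847/-2.356; half-tol=0.170, Σhalf²=0.694339
  +H: nom +8.580 → Σnom=-38.040; wc +0.140/-0.300 → slack +1.987/-2.656; half-tol=0.220, Σhalf²=0.742739
Nominal = -38.040. Worst-case = [-38.040 - 2.656, -38.040 + 1.987] = [-40.696, -36.053]. RSS = √0.742739 = 0.862.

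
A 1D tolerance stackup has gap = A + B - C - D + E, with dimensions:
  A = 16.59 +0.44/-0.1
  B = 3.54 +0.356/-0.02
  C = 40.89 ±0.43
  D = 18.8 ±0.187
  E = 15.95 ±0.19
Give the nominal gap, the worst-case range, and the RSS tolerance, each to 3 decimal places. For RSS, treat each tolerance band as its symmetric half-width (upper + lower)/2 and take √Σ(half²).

nominal=-23.610 wc=[-24.537,-22.007] rss=0.604

Stack each dimension's contribution:
  +A: nom +16.590 → Σnom=16.590; wc +0.440/-0.100 → slack +0.440/-0.100; half-tol=0.270, Σhalf²=0.072900
  +B: nom +3.540 → Σnom=20.130; wc +0.356/-0.020 → slack +0.796/-0.120; half-tol=0.188, Σhalf²=0.108244
  -C: nom -40.890 → Σnom=-20.760; wc +0.430/-0.430 → slack +1.226/-0.550; half-tol=0.430, Σhalf²=0.293144
  -D: nom -18.800 → Σnom=-39.560; wc +0.187/-0.187 → slack +1.413/-0.737; half-tol=0.187, Σhalf²=0.328113
  +E: nom +15.950 → Σnom=-23.610; wc +0.190/-0.190 → slack +1.603/-0.927; half-tol=0.190, Σhalf²=0.364213
Nominal = -23.610. Worst-case = [-23.610 - 0.927, -23.610 + 1.603] = [-24.537, -22.007]. RSS = √0.364213 = 0.604.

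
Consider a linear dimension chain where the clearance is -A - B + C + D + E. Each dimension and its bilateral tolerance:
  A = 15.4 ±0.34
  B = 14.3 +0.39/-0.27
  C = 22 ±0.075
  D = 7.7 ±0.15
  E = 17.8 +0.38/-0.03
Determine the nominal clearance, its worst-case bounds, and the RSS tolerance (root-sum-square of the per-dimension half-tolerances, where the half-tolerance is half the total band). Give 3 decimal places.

Stack each dimension's contribution:
  -A: nom -15.400 → Σnom=-15.400; wc +0.340/-0.340 → slack +0.340/-0.340; half-tol=0.340, Σhalf²=0.115600
  -B: nom -14.300 → Σnom=-29.700; wc +0.270/-0.390 → slack +0.610/-0.730; half-tol=0.330, Σhalf²=0.224500
  +C: nom +22.000 → Σnom=-7.700; wc +0.075/-0.075 → slack +0.685/-0.805; half-tol=0.075, Σhalf²=0.230125
  +D: nom +7.700 → Σnom=-0.000; wc +0.150/-0.150 → slack +0.835/-0.955; half-tol=0.150, Σhalf²=0.252625
  +E: nom +17.800 → Σnom=17.800; wc +0.380/-0.030 → slack +1.215/-0.985; half-tol=0.205, Σhalf²=0.294650
Nominal = 17.800. Worst-case = [17.800 - 0.985, 17.800 + 1.215] = [16.815, 19.015]. RSS = √0.294650 = 0.543.

nominal=17.800 wc=[16.815,19.015] rss=0.543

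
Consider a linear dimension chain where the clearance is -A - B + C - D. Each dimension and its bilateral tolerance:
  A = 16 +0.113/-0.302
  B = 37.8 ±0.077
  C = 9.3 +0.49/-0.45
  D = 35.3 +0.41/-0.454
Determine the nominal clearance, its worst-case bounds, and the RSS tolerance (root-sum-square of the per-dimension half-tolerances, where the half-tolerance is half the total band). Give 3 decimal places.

nominal=-79.800 wc=[-80.850,-78.477] rss=0.676

Stack each dimension's contribution:
  -A: nom -16.000 → Σnom=-16.000; wc +0.302/-0.113 → slack +0.302/-0.113; half-tol=0.207, Σhalf²=0.043056
  -B: nom -37.800 → Σnom=-53.800; wc +0.077/-0.077 → slack +0.379/-0.190; half-tol=0.077, Σhalf²=0.048985
  +C: nom +9.300 → Σnom=-44.500; wc +0.490/-0.450 → slack +0.869/-0.640; half-tol=0.470, Σhalf²=0.269885
  -D: nom -35.300 → Σnom=-79.800; wc +0.454/-0.410 → slack +1.323/-1.050; half-tol=0.432, Σhalf²=0.456509
Nominal = -79.800. Worst-case = [-79.800 - 1.050, -79.800 + 1.323] = [-80.850, -78.477]. RSS = √0.456509 = 0.676.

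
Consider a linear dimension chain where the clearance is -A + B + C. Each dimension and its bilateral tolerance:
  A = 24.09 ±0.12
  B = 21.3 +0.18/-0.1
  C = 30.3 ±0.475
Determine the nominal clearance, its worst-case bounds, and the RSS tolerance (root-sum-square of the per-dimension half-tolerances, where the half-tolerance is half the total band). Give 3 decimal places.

nominal=27.510 wc=[26.815,28.285] rss=0.510

Stack each dimension's contribution:
  -A: nom -24.090 → Σnom=-24.090; wc +0.120/-0.120 → slack +0.120/-0.120; half-tol=0.120, Σhalf²=0.014400
  +B: nom +21.300 → Σnom=-2.790; wc +0.180/-0.100 → slack +0.300/-0.220; half-tol=0.140, Σhalf²=0.034000
  +C: nom +30.300 → Σnom=27.510; wc +0.475/-0.475 → slack +0.775/-0.695; half-tol=0.475, Σhalf²=0.259625
Nominal = 27.510. Worst-case = [27.510 - 0.695, 27.510 + 0.775] = [26.815, 28.285]. RSS = √0.259625 = 0.510.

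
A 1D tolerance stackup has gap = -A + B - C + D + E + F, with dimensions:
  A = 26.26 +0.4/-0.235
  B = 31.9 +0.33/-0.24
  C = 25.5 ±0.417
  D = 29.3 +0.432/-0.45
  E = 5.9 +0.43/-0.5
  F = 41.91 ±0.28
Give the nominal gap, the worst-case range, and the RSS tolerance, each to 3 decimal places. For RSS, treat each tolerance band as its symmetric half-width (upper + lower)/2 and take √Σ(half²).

Stack each dimension's contribution:
  -A: nom -26.260 → Σnom=-26.260; wc +0.235/-0.400 → slack +0.235/-0.400; half-tol=0.318, Σhalf²=0.100806
  +B: nom +31.900 → Σnom=5.640; wc +0.330/-0.240 → slack +0.565/-0.640; half-tol=0.285, Σhalf²=0.182031
  -C: nom -25.500 → Σnom=-19.860; wc +0.417/-0.417 → slack +0.982/-1.057; half-tol=0.417, Σhalf²=0.355920
  +D: nom +29.300 → Σnom=9.440; wc +0.432/-0.450 → slack +1.414/-1.507; half-tol=0.441, Σhalf²=0.550401
  +E: nom +5.900 → Σnom=15.340; wc +0.430/-0.500 → slack +1.844/-2.007; half-tol=0.465, Σhalf²=0.766626
  +F: nom +41.910 → Σnom=57.250; wc +0.280/-0.280 → slack +2.124/-2.287; half-tol=0.280, Σhalf²=0.845026
Nominal = 57.250. Worst-case = [57.250 - 2.287, 57.250 + 2.124] = [54.963, 59.374]. RSS = √0.845026 = 0.919.

nominal=57.250 wc=[54.963,59.374] rss=0.919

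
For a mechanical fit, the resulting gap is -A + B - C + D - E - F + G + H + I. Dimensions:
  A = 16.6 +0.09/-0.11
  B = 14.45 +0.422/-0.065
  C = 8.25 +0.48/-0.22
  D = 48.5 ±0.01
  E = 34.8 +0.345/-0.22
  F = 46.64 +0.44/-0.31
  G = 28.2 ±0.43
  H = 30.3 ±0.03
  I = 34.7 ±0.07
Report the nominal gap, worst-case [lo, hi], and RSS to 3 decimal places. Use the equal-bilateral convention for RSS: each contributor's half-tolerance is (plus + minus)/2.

nominal=49.860 wc=[47.900,51.682] rss=0.777

Stack each dimension's contribution:
  -A: nom -16.600 → Σnom=-16.600; wc +0.110/-0.090 → slack +0.110/-0.090; half-tol=0.100, Σhalf²=0.010000
  +B: nom +14.450 → Σnom=-2.150; wc +0.422/-0.065 → slack +0.532/-0.155; half-tol=0.243, Σhalf²=0.069292
  -C: nom -8.250 → Σnom=-10.400; wc +0.220/-0.480 → slack +0.752/-0.635; half-tol=0.350, Σhalf²=0.191792
  +D: nom +48.500 → Σnom=38.100; wc +0.010/-0.010 → slack +0.762/-0.645; half-tol=0.010, Σhalf²=0.191892
  -E: nom -34.800 → Σnom=3.300; wc +0.220/-0.345 → slack +0.982/-0.990; half-tol=0.282, Σhalf²=0.271698
  -F: nom -46.640 → Σnom=-43.340; wc +0.310/-0.440 → slack +1.292/-1.430; half-tol=0.375, Σhalf²=0.412323
  +G: nom +28.200 → Σnom=-15.140; wc +0.430/-0.430 → slack +1.722/-1.860; half-tol=0.430, Σhalf²=0.597223
  +H: nom +30.300 → Σnom=15.160; wc +0.030/-0.030 → slack +1.752/-1.890; half-tol=0.030, Σhalf²=0.598123
  +I: nom +34.700 → Σnom=49.860; wc +0.070/-0.070 → slack +1.822/-1.960; half-tol=0.070, Σhalf²=0.603023
Nominal = 49.860. Worst-case = [49.860 - 1.960, 49.860 + 1.822] = [47.900, 51.682]. RSS = √0.603023 = 0.777.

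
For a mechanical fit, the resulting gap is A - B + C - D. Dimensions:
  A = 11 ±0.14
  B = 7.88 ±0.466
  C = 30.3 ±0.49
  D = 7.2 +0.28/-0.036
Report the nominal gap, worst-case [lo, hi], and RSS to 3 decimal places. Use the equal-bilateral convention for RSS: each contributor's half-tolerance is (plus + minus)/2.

nominal=26.220 wc=[24.844,27.352] rss=0.708

Stack each dimension's contribution:
  +A: nom +11.000 → Σnom=11.000; wc +0.140/-0.140 → slack +0.140/-0.140; half-tol=0.140, Σhalf²=0.019600
  -B: nom -7.880 → Σnom=3.120; wc +0.466/-0.466 → slack +0.606/-0.606; half-tol=0.466, Σhalf²=0.236756
  +C: nom +30.300 → Σnom=33.420; wc +0.490/-0.490 → slack +1.096/-1.096; half-tol=0.490, Σhalf²=0.476856
  -D: nom -7.200 → Σnom=26.220; wc +0.036/-0.280 → slack +1.132/-1.376; half-tol=0.158, Σhalf²=0.501820
Nominal = 26.220. Worst-case = [26.220 - 1.376, 26.220 + 1.132] = [24.844, 27.352]. RSS = √0.501820 = 0.708.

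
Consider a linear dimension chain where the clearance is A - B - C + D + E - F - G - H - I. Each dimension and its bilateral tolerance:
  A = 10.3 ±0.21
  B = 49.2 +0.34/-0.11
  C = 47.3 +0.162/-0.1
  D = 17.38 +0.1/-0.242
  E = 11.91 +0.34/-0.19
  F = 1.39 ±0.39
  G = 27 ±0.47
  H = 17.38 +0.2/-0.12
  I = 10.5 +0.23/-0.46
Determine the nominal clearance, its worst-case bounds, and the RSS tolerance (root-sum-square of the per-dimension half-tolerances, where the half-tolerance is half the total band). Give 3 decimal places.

Stack each dimension's contribution:
  +A: nom +10.300 → Σnom=10.300; wc +0.210/-0.210 → slack +0.210/-0.210; half-tol=0.210, Σhalf²=0.044100
  -B: nom -49.200 → Σnom=-38.900; wc +0.110/-0.340 → slack +0.320/-0.550; half-tol=0.225, Σhalf²=0.094725
  -C: nom -47.300 → Σnom=-86.200; wc +0.100/-0.162 → slack +0.420/-0.712; half-tol=0.131, Σhalf²=0.111886
  +D: nom +17.380 → Σnom=-68.820; wc +0.100/-0.242 → slack +0.520/-0.954; half-tol=0.171, Σhalf²=0.141127
  +E: nom +11.910 → Σnom=-56.910; wc +0.340/-0.190 → slack +0.860/-1.144; half-tol=0.265, Σhalf²=0.211352
  -F: nom -1.390 → Σnom=-58.300; wc +0.390/-0.390 → slack +1.250/-1.534; half-tol=0.390, Σhalf²=0.363452
  -G: nom -27.000 → Σnom=-85.300; wc +0.470/-0.470 → slack +1.720/-2.004; half-tol=0.470, Σhalf²=0.584352
  -H: nom -17.380 → Σnom=-102.680; wc +0.120/-0.200 → slack +1.840/-2.204; half-tol=0.160, Σhalf²=0.609952
  -I: nom -10.500 → Σnom=-113.180; wc +0.460/-0.230 → slack +2.300/-2.434; half-tol=0.345, Σhalf²=0.728977
Nominal = -113.180. Worst-case = [-113.180 - 2.434, -113.180 + 2.300] = [-115.614, -110.880]. RSS = √0.728977 = 0.854.

nominal=-113.180 wc=[-115.614,-110.880] rss=0.854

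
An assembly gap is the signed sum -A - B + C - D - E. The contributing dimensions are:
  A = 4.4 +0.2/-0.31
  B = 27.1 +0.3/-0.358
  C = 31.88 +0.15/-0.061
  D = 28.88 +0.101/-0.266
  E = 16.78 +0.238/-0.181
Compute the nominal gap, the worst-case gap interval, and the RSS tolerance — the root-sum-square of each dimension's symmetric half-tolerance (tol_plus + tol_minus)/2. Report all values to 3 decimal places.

Stack each dimension's contribution:
  -A: nom -4.400 → Σnom=-4.400; wc +0.310/-0.200 → slack +0.310/-0.200; half-tol=0.255, Σhalf²=0.065025
  -B: nom -27.100 → Σnom=-31.500; wc +0.358/-0.300 → slack +0.668/-0.500; half-tol=0.329, Σhalf²=0.173266
  +C: nom +31.880 → Σnom=0.380; wc +0.150/-0.061 → slack +0.818/-0.561; half-tol=0.105, Σhalf²=0.184396
  -D: nom -28.880 → Σnom=-28.500; wc +0.266/-0.101 → slack +1.084/-0.662; half-tol=0.183, Σhalf²=0.218068
  -E: nom -16.780 → Σnom=-45.280; wc +0.181/-0.238 → slack +1.265/-0.900; half-tol=0.209, Σhalf²=0.261959
Nominal = -45.280. Worst-case = [-45.280 - 0.900, -45.280 + 1.265] = [-46.180, -44.015]. RSS = √0.261959 = 0.512.

nominal=-45.280 wc=[-46.180,-44.015] rss=0.512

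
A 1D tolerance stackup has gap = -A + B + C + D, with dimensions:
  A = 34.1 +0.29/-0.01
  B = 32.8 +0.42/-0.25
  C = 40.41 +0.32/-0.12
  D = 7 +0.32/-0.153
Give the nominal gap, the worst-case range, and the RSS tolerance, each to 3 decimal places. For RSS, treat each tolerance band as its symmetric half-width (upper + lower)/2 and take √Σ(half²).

nominal=46.110 wc=[45.297,47.180] rss=0.489

Stack each dimension's contribution:
  -A: nom -34.100 → Σnom=-34.100; wc +0.010/-0.290 → slack +0.010/-0.290; half-tol=0.150, Σhalf²=0.022500
  +B: nom +32.800 → Σnom=-1.300; wc +0.420/-0.250 → slack +0.430/-0.540; half-tol=0.335, Σhalf²=0.134725
  +C: nom +40.410 → Σnom=39.110; wc +0.320/-0.120 → slack +0.750/-0.660; half-tol=0.220, Σhalf²=0.183125
  +D: nom +7.000 → Σnom=46.110; wc +0.320/-0.153 → slack +1.070/-0.813; half-tol=0.236, Σhalf²=0.239057
Nominal = 46.110. Worst-case = [46.110 - 0.813, 46.110 + 1.070] = [45.297, 47.180]. RSS = √0.239057 = 0.489.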